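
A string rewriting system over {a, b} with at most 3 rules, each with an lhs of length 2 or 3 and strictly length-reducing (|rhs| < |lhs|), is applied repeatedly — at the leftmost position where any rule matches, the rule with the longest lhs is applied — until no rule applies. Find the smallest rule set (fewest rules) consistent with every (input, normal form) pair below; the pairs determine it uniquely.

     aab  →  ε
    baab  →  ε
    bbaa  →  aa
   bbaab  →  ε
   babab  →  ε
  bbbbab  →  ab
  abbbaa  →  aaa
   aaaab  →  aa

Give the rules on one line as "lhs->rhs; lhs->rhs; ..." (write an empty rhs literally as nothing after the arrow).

aab->; ba->a

  | aab => ε
  | baab => aab => ε
  | bbaa => baa => aa
  | bbaab => baab => aab => ε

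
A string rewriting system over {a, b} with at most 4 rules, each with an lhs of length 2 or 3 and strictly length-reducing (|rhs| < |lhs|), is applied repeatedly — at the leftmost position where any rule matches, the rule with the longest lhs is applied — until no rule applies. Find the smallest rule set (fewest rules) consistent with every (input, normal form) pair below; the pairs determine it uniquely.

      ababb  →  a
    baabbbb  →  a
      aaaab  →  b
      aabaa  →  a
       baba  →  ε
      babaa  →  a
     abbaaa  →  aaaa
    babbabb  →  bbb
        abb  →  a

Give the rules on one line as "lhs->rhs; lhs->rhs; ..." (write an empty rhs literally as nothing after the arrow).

aab->b; abb->a; ba->

  | ababb => abb => a
  | baabbbb => abbbb => abb => a
  | aaaab => aab => b
  | aabaa => baa => a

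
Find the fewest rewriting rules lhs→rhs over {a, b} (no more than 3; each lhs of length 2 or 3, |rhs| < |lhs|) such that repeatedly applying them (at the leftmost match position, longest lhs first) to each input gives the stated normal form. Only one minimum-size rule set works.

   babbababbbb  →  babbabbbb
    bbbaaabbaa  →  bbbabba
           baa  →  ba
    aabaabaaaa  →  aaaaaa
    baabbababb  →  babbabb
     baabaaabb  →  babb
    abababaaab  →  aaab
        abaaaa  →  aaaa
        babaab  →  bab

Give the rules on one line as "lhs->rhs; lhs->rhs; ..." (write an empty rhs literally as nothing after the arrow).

aba->a; baa->ba

  | babbababbbb => babbabbbb
  | bbbaaabbaa => bbbaabbaa => bbbabbaa => bbbabba
  | baa => ba
  | aabaabaaaa => aaabaaaa => aaaaaa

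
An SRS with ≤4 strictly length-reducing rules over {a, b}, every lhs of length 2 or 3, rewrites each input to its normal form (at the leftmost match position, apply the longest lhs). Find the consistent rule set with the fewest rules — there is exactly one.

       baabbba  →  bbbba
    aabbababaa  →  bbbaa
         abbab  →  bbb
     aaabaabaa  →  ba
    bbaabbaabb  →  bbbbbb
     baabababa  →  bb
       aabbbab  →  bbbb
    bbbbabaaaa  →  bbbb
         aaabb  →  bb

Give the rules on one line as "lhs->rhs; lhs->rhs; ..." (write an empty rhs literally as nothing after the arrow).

  | baabbba => babbba => bbbba
  | aabbababaa => abbababaa => bbababaa => bbbaa
  | abbab => bbab => bbb
  | aaabaabaa => baabaa => babaa => ba

aaa->; aab->ab; ab->b; aba->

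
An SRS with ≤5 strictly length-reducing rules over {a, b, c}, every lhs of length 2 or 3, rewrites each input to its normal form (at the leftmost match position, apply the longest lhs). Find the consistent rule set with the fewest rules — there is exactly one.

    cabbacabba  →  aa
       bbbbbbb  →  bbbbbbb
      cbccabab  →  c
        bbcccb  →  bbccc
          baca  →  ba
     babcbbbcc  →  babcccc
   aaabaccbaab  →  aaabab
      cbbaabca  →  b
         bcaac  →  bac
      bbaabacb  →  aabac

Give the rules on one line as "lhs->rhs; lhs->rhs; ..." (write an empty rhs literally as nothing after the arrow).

  | cabbacabba => bbacabba => acabba => abba => aa
  | bbbbbbb
  | cbccabab => cccabab => ccbab => ccab => cb => c
  | bbcccb => bbccc

bba->a; ca->; cb->c; cbb->cc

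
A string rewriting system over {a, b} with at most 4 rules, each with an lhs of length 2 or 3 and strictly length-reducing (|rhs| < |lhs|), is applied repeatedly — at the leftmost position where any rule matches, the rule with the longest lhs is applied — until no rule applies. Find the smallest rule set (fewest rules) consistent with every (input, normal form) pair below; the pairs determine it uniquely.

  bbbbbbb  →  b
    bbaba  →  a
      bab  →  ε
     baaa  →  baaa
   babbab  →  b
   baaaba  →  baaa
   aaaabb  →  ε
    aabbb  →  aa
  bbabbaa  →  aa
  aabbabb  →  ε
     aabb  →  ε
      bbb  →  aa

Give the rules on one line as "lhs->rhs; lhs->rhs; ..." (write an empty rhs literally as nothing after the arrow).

  | bbbbbbb => aabbbb => abbbb => bbbb => aab => ab => b
  | bbaba => aba => a
  | bab => bb => ε
  | baaa

ab->b; aba->a; bb->; bbb->aa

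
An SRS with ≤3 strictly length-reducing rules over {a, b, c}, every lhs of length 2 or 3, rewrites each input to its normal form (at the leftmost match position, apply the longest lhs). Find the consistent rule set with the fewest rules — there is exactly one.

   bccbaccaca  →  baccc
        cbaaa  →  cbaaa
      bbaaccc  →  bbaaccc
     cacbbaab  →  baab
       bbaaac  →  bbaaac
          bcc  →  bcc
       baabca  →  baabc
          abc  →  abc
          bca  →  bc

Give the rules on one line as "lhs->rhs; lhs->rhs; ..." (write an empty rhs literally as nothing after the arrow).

  | bccbaccaca => baccaca => baccca => baccc
  | cbaaa
  | bbaaccc
  | cacbbaab => ccbbaab => baab

ca->c; ccb->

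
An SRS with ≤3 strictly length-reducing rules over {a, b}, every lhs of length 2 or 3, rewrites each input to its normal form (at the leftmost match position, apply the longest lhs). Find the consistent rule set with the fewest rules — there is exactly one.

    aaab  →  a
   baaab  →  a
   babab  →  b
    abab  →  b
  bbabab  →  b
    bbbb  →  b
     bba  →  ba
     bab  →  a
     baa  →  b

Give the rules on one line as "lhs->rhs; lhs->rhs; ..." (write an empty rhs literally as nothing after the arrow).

aa->b; bab->a; bb->b

  | aaab => bab => a
  | baaab => bbab => bab => a
  | babab => aab => bb => b
  | abab => aa => b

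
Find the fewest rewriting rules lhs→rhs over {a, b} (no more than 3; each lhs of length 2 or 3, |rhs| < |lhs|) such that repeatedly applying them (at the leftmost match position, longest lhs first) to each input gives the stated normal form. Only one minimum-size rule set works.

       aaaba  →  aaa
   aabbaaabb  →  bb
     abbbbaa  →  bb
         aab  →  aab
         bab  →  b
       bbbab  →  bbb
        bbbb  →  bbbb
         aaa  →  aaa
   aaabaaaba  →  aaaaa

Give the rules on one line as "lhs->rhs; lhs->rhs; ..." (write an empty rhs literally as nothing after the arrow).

abb->bb; ba->

  | aaaba => aaa
  | aabbaaabb => abbaaabb => bbaaabb => baabb => abb => bb
  | abbbbaa => bbbbaa => bbba => bb
  | aab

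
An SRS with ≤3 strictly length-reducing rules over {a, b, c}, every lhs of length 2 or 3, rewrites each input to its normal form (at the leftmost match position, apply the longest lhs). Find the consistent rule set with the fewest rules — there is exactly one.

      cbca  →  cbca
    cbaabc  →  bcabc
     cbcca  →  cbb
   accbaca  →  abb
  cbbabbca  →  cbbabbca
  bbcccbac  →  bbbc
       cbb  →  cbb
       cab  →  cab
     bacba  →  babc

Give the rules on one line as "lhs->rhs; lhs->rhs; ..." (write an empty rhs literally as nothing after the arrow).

cba->bc; cc->c; cca->b

  | cbca
  | cbaabc => bcabc
  | cbcca => cbb
  | accbaca => acbaca => abcca => abb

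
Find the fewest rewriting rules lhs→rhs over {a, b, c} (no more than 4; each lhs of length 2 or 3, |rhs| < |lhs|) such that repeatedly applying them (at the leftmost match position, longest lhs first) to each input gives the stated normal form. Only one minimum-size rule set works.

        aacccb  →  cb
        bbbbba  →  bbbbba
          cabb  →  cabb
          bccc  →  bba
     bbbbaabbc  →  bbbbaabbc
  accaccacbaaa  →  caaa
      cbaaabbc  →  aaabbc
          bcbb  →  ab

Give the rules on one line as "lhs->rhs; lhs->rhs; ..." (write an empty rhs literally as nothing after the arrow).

ac->; bcb->a; cba->a; ccc->ba

  | aacccb => accb => cb
  | bbbbba
  | cabb
  | bccc => bba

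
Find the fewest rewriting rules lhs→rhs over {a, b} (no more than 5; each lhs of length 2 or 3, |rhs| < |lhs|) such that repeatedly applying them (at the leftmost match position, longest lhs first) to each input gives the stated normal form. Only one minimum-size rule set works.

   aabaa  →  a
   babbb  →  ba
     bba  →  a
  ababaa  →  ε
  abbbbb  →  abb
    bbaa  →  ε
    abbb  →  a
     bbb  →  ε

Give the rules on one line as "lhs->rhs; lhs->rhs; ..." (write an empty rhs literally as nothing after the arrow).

  | aabaa => baa => a
  | babbb => ba
  | bba => a
  | ababaa => abaa => aa => ε

aa->; baa->a; bba->a; bbb->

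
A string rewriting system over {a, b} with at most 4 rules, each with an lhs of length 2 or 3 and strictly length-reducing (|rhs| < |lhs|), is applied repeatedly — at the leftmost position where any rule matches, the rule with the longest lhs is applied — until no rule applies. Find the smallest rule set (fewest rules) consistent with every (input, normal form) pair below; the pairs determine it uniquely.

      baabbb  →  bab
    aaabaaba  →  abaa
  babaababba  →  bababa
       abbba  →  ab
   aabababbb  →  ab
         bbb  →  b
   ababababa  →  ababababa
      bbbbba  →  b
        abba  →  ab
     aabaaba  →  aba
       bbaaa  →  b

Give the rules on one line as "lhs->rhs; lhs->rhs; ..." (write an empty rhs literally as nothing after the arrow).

  | baabbb => babb => bab
  | aaabaaba => abaaba => abaa
  | babaababba => babaabba => bababa
  | abbba => abba => abb => ab

aaa->a; aab->a; bb->b; bba->bb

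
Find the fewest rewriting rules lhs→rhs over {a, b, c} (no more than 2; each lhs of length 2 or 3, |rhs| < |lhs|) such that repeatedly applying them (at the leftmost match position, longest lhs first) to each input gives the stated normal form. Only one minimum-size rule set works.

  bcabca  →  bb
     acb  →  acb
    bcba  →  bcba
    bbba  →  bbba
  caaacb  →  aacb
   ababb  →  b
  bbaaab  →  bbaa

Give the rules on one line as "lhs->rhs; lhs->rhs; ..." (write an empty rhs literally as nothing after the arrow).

  | bcabca => bbca => bb
  | acb
  | bcba
  | bbba

ab->; ca->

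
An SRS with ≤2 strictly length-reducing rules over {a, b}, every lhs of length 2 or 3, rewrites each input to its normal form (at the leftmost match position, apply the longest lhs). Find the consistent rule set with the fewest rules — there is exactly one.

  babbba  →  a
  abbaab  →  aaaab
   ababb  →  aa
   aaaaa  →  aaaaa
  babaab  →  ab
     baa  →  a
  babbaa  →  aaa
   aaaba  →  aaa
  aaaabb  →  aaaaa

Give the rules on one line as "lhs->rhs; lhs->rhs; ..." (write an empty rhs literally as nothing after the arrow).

  | babbba => bbba => aba => a
  | abbaab => aaaab
  | ababb => abb => aa
  | aaaaa

ba->; bb->a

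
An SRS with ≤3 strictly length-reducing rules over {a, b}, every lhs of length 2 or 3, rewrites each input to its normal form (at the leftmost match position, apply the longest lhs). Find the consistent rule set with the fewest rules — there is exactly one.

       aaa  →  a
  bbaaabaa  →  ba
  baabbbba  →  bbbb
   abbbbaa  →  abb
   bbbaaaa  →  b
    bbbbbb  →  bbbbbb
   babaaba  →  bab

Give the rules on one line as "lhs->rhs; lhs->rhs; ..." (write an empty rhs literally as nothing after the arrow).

  | aaa => a
  | bbaaabaa => baabaa => bbaa => ba
  | baabbbba => bbbbba => bbbb
  | abbbbaa => abbba => abb

aa->; bba->b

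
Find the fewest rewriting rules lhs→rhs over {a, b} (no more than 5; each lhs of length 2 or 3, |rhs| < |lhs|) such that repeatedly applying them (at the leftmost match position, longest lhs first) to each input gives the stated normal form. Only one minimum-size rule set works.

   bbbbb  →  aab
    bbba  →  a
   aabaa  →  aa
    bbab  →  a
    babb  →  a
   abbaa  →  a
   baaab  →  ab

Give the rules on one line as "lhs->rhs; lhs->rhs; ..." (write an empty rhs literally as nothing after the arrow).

  | bbbbb => abbb => aab
  | bbba => aba => a
  | aabaa => aa
  | bbab => bb => a

ba->; baa->; bb->a; bba->b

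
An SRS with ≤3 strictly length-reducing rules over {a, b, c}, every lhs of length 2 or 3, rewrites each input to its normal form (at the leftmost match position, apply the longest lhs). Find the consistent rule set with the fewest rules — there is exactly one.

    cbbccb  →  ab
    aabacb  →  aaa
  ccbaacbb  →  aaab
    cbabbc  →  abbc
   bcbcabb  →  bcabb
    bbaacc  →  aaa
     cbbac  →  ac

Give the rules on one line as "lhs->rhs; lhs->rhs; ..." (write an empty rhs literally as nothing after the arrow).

ba->a; cb->; cc->a

  | cbbccb => bccb => bab => ab
  | aabacb => aaacb => aaa
  | ccbaacbb => abaacbb => aaacbb => aaab
  | cbabbc => abbc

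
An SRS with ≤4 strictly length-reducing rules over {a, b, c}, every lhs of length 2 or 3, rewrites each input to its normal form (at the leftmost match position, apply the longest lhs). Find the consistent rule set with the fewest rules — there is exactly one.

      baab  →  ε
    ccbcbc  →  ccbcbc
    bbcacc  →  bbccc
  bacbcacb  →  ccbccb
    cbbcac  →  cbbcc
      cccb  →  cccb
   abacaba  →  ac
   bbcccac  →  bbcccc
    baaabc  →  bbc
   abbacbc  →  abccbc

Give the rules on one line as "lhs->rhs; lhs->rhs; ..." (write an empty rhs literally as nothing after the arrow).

  | baab => cab => ε
  | ccbcbc
  | bbcacc => bbccc
  | bacbcacb => ccbcacb => ccbccb

ba->c; ca->c; caa->b; cab->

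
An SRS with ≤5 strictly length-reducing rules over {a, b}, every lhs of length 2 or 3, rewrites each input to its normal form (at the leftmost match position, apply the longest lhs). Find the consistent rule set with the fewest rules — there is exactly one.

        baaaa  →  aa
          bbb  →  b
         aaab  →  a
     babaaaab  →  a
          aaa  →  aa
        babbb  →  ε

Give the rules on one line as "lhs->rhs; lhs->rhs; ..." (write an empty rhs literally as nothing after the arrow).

aaa->aa; ab->; ba->a; bb->

  | baaaa => aaaa => aaa => aa
  | bbb => b
  | aaab => aab => a
  | babaaaab => abaaaab => aaaab => aaab => aab => a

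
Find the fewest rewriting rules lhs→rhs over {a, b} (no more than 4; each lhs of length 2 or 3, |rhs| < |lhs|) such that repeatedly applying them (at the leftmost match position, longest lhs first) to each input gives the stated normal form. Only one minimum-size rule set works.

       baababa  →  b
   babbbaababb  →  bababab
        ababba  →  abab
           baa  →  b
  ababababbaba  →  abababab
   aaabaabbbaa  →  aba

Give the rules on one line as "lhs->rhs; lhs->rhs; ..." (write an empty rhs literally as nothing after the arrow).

aa->; bb->b; bba->b

  | baababa => bbaba => bba => b
  | babbbaababb => babbaababb => babababb => bababab
  | ababba => abab
  | baa => b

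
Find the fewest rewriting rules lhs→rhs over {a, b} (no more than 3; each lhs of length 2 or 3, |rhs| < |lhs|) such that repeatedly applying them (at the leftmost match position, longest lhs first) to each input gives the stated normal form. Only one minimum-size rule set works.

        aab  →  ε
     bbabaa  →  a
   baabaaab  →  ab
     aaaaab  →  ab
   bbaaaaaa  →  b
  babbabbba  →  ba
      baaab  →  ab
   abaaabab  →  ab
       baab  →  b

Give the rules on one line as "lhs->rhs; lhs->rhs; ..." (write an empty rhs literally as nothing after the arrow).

  | aab => bb => ε
  | bbabaa => abaa => abb => a
  | baabaaab => bbbaaab => baaab => bbab => ab
  | aaaaab => baaab => bbab => ab

aa->b; bb->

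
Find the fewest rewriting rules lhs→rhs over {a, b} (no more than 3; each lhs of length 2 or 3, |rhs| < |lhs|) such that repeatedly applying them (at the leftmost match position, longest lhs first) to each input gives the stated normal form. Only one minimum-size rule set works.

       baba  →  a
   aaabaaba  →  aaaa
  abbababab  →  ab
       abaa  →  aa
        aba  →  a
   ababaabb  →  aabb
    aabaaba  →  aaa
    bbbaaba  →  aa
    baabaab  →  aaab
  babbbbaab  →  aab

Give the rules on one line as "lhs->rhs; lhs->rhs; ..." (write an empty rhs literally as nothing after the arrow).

  | baba => aba => a
  | aaabaaba => aaaaba => aaaa
  | abbababab => abababab => ababab => abab => ab
  | abaa => aa

aba->a; ba->a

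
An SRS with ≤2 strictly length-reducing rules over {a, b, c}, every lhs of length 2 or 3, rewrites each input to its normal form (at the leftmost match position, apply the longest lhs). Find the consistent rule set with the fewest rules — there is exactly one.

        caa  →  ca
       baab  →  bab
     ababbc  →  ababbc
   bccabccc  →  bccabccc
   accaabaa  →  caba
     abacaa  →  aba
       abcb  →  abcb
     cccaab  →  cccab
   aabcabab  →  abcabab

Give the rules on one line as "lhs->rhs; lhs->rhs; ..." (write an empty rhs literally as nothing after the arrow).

  | caa => ca
  | baab => bab
  | ababbc
  | bccabccc

aa->a; ac->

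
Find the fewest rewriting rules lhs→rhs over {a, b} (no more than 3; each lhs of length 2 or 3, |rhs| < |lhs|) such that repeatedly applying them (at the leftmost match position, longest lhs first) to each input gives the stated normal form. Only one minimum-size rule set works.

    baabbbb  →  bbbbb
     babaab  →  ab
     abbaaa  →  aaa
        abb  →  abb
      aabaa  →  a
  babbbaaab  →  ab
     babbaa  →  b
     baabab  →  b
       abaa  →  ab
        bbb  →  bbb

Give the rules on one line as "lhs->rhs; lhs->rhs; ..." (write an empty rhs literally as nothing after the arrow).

  | baabbbb => babbbb => bbbbb
  | babaab => bbaab => ab
  | abbaaa => aaa
  | abb

aab->bb; ba->b; bba->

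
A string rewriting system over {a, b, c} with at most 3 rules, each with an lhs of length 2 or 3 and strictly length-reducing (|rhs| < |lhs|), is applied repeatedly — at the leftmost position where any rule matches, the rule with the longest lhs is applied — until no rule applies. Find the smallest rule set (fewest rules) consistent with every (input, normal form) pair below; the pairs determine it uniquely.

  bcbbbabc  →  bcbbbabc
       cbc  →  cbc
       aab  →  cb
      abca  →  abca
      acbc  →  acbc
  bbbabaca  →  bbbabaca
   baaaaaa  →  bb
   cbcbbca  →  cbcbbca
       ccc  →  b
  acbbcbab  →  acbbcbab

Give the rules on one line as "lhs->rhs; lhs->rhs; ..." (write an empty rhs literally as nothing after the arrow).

aa->c; ccc->b

  | bcbbbabc
  | cbc
  | aab => cb
  | abca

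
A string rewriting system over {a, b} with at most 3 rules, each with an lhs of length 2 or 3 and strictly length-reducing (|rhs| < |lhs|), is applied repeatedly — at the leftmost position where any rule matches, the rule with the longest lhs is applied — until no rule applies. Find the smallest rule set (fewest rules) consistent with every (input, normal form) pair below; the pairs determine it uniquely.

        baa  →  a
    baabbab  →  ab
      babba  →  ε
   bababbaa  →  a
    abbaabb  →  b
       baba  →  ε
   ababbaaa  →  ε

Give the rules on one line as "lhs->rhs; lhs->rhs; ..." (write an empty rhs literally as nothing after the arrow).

aa->b; ba->; bb->b

  | baa => a
  | baabbab => abbab => abab => ab
  | babba => bba => ba => ε
  | bababbaa => babbaa => bbaa => baa => a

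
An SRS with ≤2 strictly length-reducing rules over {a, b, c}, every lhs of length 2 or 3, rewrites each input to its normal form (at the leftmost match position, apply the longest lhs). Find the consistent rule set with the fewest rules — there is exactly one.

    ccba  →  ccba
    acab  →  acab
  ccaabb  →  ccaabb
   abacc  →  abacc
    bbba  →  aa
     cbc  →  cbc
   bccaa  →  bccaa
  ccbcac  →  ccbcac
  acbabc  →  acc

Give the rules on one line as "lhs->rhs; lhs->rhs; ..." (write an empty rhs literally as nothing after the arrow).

bab->; bbb->a

  | ccba
  | acab
  | ccaabb
  | abacc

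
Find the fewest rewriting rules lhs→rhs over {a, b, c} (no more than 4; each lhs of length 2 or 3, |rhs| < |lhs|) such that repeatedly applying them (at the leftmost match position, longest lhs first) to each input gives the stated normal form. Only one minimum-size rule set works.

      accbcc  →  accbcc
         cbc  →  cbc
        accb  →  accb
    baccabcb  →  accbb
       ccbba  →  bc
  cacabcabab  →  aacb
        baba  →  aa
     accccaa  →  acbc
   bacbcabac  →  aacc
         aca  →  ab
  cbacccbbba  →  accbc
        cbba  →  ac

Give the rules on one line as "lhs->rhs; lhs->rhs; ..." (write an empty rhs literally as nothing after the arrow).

  | accbcc
  | cbc
  | accb
  | baccabcb => accabcb => acbbcb => accbb

ba->a; bbc->cb; ca->b; cba->ac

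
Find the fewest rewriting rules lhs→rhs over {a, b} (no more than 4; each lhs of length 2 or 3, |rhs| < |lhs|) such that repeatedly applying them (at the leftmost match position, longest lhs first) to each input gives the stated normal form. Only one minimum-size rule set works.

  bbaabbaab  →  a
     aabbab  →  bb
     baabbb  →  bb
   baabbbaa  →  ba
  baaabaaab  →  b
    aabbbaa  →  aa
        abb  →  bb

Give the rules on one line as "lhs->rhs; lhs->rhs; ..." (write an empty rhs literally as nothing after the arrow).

  | bbaabbaab => ababbaab => babbaab => abaab => baab => bab => a
  | aabbab => abbab => bbab => abb => bb
  | baabbb => babbb => abb => bb
  | baabbbaa => babbbaa => abbaa => bbaa => aba => ba

ab->b; bab->a; bba->ab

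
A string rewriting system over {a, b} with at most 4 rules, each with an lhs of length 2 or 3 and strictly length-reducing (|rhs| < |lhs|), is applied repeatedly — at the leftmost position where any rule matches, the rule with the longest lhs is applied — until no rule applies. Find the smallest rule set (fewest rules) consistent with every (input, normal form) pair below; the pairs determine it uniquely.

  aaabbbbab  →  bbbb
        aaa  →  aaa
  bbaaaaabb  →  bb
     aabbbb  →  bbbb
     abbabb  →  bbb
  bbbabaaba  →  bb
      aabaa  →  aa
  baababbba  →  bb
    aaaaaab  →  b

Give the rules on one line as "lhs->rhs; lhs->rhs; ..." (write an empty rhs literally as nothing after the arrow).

  | aaabbbbab => aabbbbab => abbbbab => bbbbab => bbbb
  | aaa
  | bbaaaaabb => baaabb => abb => bb
  | aabbbb => abbbb => bbbb

ab->b; aba->; ba->; baa->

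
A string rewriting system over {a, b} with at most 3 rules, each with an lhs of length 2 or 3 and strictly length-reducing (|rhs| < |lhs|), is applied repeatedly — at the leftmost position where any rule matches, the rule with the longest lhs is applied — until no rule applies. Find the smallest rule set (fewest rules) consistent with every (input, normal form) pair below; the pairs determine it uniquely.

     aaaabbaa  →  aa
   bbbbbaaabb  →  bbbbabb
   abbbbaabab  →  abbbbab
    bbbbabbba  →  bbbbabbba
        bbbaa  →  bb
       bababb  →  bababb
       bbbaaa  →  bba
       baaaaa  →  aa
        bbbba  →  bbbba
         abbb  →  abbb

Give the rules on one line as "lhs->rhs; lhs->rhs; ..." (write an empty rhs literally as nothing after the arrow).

  | aaaabbaa => aaabbaa => aabbaa => aabaa => aaaa => aaa => aa
  | bbbbbaaabb => bbbbabb
  | abbbbaabab => abbbbab
  | bbbbabbba

aaa->aa; aab->aa; baa->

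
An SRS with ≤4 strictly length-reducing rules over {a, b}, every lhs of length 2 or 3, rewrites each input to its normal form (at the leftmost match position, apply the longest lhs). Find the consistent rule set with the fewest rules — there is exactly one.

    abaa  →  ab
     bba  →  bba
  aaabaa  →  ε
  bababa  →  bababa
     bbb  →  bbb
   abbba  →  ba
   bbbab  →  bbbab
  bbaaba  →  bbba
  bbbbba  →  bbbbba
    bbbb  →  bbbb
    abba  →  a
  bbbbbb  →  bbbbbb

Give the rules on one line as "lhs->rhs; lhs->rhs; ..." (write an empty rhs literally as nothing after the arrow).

  | abaa => ab
  | bba
  | aaabaa => abbaa => aa => ε
  | bababa

aa->; aaa->ab; abb->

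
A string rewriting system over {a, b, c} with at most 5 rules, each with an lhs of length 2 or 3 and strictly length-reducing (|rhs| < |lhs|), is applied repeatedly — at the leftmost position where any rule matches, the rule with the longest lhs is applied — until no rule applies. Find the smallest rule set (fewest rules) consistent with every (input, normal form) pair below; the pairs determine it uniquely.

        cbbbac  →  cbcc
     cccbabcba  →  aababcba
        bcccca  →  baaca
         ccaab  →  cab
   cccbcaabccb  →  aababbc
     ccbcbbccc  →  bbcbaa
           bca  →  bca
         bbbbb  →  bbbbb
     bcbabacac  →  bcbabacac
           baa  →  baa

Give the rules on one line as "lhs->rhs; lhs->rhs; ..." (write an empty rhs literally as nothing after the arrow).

bba->c; caa->a; ccb->bc; ccc->aa

  | cbbbac => cbcc
  | cccbabcba => aababcba
  | bcccca => baaca
  | ccaab => cab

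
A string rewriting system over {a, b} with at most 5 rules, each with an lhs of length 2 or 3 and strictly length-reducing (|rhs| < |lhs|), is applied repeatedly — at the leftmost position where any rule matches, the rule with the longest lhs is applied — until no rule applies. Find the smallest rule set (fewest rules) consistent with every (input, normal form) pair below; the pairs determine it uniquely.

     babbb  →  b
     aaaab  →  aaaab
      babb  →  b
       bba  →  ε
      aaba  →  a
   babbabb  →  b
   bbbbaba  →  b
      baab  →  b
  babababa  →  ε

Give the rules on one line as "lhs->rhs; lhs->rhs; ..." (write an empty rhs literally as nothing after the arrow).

aba->; ba->b; bb->b; bba->

  | babbb => bbbb => bbb => bb => b
  | aaaab
  | babb => bbb => bb => b
  | bba => ε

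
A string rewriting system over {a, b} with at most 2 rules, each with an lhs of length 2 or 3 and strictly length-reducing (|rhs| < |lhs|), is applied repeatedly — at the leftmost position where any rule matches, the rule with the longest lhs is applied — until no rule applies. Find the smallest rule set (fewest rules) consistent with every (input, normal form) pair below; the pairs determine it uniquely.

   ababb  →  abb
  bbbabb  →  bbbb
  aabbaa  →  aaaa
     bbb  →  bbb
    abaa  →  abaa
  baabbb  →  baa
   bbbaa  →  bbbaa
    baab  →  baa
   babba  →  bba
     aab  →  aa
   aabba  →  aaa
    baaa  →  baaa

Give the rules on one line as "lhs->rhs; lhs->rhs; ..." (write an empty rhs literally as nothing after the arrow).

  | ababb => abb
  | bbbabb => bbbb
  | aabbaa => aabaa => aaaa
  | bbb

aab->aa; bab->b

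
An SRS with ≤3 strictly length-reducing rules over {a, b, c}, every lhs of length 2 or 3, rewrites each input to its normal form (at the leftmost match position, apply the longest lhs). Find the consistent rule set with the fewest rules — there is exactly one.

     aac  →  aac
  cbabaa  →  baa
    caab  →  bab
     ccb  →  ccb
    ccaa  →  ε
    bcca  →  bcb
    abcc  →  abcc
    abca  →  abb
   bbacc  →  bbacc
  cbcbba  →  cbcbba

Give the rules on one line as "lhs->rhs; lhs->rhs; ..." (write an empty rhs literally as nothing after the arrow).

  | aac
  | cbabaa => baa
  | caab => bab
  | ccb

ca->b; cba->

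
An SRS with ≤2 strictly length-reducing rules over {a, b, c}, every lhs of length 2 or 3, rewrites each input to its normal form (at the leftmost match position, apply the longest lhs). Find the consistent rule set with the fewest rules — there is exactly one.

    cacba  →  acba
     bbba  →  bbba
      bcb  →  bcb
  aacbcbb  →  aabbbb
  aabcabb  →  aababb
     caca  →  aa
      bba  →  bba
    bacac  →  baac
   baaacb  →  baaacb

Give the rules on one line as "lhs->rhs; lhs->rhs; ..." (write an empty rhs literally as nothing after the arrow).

  | cacba => acba
  | bbba
  | bcb
  | aacbcbb => aabbbb

ca->a; cbc->bb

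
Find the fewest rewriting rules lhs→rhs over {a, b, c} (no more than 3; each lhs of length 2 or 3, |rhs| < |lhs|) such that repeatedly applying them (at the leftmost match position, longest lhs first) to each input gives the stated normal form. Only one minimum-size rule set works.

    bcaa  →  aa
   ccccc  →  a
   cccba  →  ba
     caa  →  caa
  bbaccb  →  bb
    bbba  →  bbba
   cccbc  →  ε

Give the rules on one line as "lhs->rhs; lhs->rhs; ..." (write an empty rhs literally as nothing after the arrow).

  | bcaa => aa
  | ccccc => accc => cc => a
  | cccba => acba => ba
  | caa

ac->; bc->; cc->a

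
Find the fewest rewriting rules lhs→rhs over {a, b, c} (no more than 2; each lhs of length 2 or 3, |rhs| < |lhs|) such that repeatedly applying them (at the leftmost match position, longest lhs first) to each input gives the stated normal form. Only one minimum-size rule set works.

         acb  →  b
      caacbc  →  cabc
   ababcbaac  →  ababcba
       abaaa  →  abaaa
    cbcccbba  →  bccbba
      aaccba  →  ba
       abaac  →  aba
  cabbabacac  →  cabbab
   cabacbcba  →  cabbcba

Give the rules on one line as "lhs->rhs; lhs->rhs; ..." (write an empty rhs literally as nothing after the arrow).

  | acb => b
  | caacbc => cabc
  | ababcbaac => ababcba
  | abaaa

ac->; cbc->b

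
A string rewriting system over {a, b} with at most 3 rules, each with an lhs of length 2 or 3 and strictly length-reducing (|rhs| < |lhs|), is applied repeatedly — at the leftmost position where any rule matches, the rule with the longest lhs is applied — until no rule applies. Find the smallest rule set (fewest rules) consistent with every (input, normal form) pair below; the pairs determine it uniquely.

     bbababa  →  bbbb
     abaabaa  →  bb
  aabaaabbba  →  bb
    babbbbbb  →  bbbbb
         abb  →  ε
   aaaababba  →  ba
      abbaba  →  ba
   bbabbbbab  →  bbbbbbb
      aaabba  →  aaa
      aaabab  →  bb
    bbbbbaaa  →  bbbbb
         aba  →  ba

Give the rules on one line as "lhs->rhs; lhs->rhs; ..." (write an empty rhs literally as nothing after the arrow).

ab->b; abb->; bba->bb

  | bbababa => bbbaba => bbbba => bbbb
  | abaabaa => baabaa => babaa => bbaa => bba => bb
  | aabaaabbba => abaaabbba => baaabbba => baaba => baba => bba => bb
  | babbbbbb => bbbbb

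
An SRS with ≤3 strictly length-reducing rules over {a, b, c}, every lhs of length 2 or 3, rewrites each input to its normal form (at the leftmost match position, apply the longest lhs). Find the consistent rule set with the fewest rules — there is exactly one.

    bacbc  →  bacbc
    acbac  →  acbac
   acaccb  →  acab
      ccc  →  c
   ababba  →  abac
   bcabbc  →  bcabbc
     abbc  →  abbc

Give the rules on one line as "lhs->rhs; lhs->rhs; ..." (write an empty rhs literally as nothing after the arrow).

  | bacbc
  | acbac
  | acaccb => acab
  | ccc => c

bba->c; cc->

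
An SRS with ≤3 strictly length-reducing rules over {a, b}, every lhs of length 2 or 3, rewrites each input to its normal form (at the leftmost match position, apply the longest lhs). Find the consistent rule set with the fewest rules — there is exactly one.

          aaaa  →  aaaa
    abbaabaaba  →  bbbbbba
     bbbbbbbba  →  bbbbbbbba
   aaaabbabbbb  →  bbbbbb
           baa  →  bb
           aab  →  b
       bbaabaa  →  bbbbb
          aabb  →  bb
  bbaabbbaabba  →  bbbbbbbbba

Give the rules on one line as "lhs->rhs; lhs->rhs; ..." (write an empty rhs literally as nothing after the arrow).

ab->b; baa->bb

  | aaaa
  | abbaabaaba => bbaabaaba => bbbbaaba => bbbbbba
  | bbbbbbbba
  | aaaabbabbbb => aaabbabbbb => aabbabbbb => abbabbbb => bbabbbb => bbbbbb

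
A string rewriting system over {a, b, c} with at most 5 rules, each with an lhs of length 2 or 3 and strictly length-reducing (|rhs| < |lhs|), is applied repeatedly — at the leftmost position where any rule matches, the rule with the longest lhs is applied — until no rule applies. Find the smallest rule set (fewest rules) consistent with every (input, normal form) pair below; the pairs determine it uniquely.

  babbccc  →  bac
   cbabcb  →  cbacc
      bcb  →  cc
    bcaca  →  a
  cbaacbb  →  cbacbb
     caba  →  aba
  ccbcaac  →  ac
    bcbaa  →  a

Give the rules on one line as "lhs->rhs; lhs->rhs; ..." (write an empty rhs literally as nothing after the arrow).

aa->a; bc->; bcb->cc; ca->a

  | babbccc => babcc => bac
  | cbabcb => cbacc
  | bcb => cc
  | bcaca => aca => aa => a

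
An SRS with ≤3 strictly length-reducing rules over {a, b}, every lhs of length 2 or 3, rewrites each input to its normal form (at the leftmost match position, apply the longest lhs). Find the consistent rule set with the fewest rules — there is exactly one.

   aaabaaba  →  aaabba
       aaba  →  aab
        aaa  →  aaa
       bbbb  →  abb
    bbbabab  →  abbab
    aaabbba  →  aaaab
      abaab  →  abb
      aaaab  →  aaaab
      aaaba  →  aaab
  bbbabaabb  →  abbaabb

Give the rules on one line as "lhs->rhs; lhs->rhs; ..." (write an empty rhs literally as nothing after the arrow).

aba->ab; bbb->ab

  | aaabaaba => aaababa => aaabba
  | aaba => aab
  | aaa
  | bbbb => abb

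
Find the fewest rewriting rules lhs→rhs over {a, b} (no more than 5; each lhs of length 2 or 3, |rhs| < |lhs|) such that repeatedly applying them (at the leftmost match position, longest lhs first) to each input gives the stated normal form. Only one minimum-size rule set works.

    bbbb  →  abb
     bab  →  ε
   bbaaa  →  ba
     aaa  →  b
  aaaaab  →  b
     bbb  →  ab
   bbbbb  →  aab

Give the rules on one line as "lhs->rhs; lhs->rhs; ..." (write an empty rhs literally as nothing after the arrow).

  | bbbb => abb
  | bab => ε
  | bbaaa => ba
  | aaa => b

aaa->b; baa->; bab->; bbb->ab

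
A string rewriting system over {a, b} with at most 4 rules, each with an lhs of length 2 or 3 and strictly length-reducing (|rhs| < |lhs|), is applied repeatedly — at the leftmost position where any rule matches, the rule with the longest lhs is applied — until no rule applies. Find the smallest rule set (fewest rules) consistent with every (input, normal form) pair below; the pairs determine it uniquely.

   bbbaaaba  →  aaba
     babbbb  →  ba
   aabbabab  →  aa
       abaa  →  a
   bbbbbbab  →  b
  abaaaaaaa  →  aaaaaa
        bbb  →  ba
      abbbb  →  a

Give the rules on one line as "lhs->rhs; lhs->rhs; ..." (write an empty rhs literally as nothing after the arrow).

  | bbbaaaba => baaaaba => aaba
  | babbbb => bbb => ba
  | aabbabab => aabab => aa
  | abaa => a

baa->; bab->; bbb->ba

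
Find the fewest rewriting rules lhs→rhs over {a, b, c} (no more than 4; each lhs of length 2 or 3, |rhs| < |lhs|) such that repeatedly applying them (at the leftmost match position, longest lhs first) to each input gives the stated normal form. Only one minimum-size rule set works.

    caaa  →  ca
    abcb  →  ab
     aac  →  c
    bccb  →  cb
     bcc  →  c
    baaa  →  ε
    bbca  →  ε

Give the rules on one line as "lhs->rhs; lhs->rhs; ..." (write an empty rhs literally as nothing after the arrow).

aa->; ba->; bc->

  | caaa => ca
  | abcb => ab
  | aac => c
  | bccb => cb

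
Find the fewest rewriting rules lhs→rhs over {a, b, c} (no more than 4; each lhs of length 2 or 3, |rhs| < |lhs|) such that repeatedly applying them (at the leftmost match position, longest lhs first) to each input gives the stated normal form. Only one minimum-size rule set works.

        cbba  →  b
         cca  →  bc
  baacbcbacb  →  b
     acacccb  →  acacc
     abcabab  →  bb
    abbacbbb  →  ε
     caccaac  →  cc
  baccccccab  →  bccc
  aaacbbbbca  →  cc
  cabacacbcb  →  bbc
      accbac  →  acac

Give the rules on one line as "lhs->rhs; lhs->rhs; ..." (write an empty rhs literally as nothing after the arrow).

  | cbba => ba => b
  | cca => bc
  | baacbcbacb => bacbcbacb => bcbcbacb => bcbacb => bacb => bcb => b
  | acacccb => acacc

ab->c; ba->b; cb->; cca->bc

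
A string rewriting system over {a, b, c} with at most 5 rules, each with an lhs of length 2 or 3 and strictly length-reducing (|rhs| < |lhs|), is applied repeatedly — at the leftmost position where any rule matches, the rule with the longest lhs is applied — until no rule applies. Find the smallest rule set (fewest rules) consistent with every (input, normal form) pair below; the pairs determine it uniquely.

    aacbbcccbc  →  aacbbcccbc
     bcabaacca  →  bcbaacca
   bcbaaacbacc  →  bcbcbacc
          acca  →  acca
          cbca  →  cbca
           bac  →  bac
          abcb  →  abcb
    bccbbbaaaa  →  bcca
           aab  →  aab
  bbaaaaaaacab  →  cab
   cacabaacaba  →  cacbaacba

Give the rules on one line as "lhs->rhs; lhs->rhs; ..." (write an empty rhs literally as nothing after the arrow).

  | aacbbcccbc
  | bcabaacca => bcbaacca
  | bcbaaacbacc => bcbcbacc
  | acca

aaa->; aba->ba; bba->; bbb->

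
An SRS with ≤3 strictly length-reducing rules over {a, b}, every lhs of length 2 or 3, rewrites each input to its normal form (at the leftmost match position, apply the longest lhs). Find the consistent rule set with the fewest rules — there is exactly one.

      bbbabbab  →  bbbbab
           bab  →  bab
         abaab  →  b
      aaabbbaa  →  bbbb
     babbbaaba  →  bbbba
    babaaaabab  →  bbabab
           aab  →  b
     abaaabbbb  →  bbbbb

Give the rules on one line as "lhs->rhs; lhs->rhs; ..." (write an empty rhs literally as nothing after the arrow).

  | bbbabbab => bbbbab
  | bab
  | abaab => abb => b
  | aaabbbaa => bbbbaa => bbbb

aa->; aaa->b; abb->b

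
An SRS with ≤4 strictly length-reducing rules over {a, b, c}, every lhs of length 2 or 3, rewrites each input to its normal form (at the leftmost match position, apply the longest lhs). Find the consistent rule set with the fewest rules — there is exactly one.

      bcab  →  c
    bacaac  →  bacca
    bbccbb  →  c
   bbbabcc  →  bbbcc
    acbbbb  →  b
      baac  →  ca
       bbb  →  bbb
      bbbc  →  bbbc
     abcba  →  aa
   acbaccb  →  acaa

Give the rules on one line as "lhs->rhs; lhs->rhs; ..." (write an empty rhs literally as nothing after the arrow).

aac->ca; ab->; bca->ca; cb->a

  | bcab => cab => c
  | bacaac => bacca
  | bbccbb => bbcab => bcab => cab => c
  | bbbabcc => bbbcc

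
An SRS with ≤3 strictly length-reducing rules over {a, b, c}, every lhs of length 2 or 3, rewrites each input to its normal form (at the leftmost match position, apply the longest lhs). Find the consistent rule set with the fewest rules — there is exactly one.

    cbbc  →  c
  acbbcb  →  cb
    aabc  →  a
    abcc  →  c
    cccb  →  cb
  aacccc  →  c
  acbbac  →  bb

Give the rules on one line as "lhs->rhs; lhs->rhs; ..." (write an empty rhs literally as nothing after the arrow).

  | cbbc => cbc => cc => c
  | acbbcb => bbcb => bcb => cb
  | aabc => aac => a
  | abcc => acc => c

ac->; bc->c; cc->c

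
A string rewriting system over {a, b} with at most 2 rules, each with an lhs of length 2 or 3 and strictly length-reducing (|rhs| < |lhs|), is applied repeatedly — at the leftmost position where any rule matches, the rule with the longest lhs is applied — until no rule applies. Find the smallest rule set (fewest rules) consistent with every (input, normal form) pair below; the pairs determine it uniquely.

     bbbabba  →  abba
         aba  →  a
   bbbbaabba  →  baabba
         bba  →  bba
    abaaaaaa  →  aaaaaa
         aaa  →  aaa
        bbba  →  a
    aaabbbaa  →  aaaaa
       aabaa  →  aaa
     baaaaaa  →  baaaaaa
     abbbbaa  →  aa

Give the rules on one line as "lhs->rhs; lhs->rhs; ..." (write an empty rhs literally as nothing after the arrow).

aba->a; bbb->

  | bbbabba => abba
  | aba => a
  | bbbbaabba => baabba
  | bba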